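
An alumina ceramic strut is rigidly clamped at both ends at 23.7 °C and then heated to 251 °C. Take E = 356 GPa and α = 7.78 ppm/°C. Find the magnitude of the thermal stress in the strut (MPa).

630 MPa

ΔT = 227.3 K. Constrained thermal stress σ = E·α·ΔT = 356.0×10³ MPa × 7.78×10⁻⁶ × 227.3 = 630 MPa (compressive).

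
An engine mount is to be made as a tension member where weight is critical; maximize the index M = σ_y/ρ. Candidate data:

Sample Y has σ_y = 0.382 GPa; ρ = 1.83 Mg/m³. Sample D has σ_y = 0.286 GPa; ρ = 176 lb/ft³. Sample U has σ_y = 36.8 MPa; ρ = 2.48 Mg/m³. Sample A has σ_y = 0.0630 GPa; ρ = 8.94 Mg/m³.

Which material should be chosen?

sample Y

Putting every candidate on a common basis:
  sample Y: σ_y = 382.0 MPa, ρ = 1830 kg/m³
  sample D: σ_y = 286.0 MPa, ρ = 2819 kg/m³
  sample U: σ_y = 36.80 MPa, ρ = 2480 kg/m³
  sample A: σ_y = 63.00 MPa, ρ = 8940 kg/m³
  sample Y: M = 209 kN·m/kg
  sample D: M = 101 kN·m/kg
  sample U: M = 14.8 kN·m/kg
  sample A: M = 7.05 kN·m/kg
The maximum is for sample Y.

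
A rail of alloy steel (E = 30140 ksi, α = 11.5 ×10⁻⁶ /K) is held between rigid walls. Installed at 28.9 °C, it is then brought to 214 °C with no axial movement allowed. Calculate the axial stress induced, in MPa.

E = 30140 ksi = 207.8 GPa.
ΔT = 185.1 K. Constrained thermal stress σ = E·α·ΔT = 207.8×10³ MPa × 11.5×10⁻⁶ × 185.1 = 442 MPa (compressive).

442 MPa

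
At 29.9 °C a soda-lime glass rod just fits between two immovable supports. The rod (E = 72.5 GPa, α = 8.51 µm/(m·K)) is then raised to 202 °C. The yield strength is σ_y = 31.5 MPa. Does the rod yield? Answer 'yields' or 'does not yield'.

ΔT = 172.1 K. Constrained thermal stress σ = E·α·ΔT = 72.50×10³ MPa × 8.51×10⁻⁶ × 172.1 = 106 MPa (compressive).
Compare to σ_y = 31.5 MPa: σ ≥ σ_y, so it yields.

yields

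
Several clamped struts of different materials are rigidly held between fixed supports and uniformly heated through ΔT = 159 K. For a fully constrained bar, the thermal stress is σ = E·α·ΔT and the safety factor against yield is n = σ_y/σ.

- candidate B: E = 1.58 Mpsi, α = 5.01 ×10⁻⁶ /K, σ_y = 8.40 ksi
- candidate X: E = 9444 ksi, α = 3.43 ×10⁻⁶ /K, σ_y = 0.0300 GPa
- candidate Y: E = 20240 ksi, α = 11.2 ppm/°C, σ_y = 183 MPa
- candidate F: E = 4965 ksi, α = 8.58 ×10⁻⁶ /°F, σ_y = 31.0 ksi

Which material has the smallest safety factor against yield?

candidate Y

Converting E to GPa, α to ×10⁻⁶/K, σ_y to MPa, then σ and n for each:
  candidate B: E = 10.89, α = 5.01, σ_y = 57.92 → σ = 8.68 MPa, n = 6.67
  candidate X: E = 65.11, α = 3.43, σ_y = 30.00 → σ = 35.5 MPa, n = 0.845
  candidate Y: E = 139.5, α = 11.2, σ_y = 183.0 → σ = 249 MPa, n = 0.736
  candidate F: E = 34.23, α = 15.4, σ_y = 213.7 → σ = 84.1 MPa, n = 2.54
Candidate Y has the lowest safety factor, n = 0.736.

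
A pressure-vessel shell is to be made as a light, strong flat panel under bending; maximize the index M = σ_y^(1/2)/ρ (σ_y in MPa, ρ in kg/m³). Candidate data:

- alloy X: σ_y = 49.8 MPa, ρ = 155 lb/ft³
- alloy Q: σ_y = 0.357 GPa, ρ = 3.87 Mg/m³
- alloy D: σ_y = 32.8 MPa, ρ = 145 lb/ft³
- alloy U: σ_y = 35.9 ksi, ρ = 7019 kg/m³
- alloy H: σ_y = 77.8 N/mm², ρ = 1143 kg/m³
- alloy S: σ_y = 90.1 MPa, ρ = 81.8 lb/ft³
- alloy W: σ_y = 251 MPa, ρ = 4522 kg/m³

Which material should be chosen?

After converting to SI:
  alloy X: σ_y = 49.80 MPa, ρ = 2483 kg/m³
  alloy Q: σ_y = 357.0 MPa, ρ = 3870 kg/m³
  alloy D: σ_y = 32.80 MPa, ρ = 2323 kg/m³
  alloy U: σ_y = 247.5 MPa, ρ = 7019 kg/m³
  alloy H: σ_y = 77.80 MPa, ρ = 1143 kg/m³
  alloy S: σ_y = 90.10 MPa, ρ = 1310 kg/m³
  alloy W: σ_y = 251.0 MPa, ρ = 4522 kg/m³
  alloy H: M = 7.72×10⁻³
  alloy S: M = 7.24×10⁻³
  alloy Q: M = 4.88×10⁻³
  alloy W: M = 3.50×10⁻³
  alloy X: M = 2.84×10⁻³
  alloy D: M = 2.47×10⁻³
  alloy U: M = 2.24×10⁻³
Highest index: alloy H.

alloy H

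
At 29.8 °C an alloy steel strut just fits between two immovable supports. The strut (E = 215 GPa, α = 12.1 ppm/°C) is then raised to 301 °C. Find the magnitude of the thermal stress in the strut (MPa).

ΔT = 271.2 K. Constrained thermal stress σ = E·α·ΔT = 215.0×10³ MPa × 12.1×10⁻⁶ × 271.2 = 706 MPa (compressive).

706 MPa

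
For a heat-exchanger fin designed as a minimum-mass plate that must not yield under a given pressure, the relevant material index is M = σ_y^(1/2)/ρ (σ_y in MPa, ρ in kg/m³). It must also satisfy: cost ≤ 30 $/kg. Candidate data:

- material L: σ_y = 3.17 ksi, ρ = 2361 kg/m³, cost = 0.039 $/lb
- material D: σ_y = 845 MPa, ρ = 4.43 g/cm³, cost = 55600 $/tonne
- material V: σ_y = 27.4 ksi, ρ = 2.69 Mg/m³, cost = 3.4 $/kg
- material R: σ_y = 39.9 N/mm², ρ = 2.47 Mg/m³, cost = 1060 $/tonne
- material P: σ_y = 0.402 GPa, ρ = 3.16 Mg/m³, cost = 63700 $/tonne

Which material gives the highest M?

material V

Screen on constraints: cost ≤ 30 $/kg. Survivors: material L, material V, material R.
In SI units:
  material L: σ_y = 21.86 MPa, ρ = 2361 kg/m³
  material V: σ_y = 188.9 MPa, ρ = 2690 kg/m³
  material R: σ_y = 39.90 MPa, ρ = 2470 kg/m³
  material V: M = 5.11×10⁻³
  material R: M = 2.56×10⁻³
  material L: M = 1.98×10⁻³
Material V ranks first.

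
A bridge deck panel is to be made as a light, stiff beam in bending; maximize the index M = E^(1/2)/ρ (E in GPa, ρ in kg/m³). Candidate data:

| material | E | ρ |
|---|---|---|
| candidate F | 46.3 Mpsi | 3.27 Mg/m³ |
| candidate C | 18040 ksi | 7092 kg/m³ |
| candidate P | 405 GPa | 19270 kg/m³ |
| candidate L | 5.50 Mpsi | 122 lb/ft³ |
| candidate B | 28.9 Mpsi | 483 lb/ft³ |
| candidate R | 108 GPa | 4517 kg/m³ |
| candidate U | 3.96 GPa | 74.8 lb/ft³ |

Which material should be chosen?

candidate F

Putting every candidate on a common basis:
  candidate F: E = 319.2 GPa, ρ = 3270 kg/m³
  candidate C: E = 124.4 GPa, ρ = 7092 kg/m³
  candidate P: E = 405.0 GPa, ρ = 19270 kg/m³
  candidate L: E = 37.92 GPa, ρ = 1954 kg/m³
  candidate B: E = 199.3 GPa, ρ = 7737 kg/m³
  candidate R: E = 108.0 GPa, ρ = 4517 kg/m³
  candidate U: E = 3.960 GPa, ρ = 1198 kg/m³
  candidate F: M = 5.46×10⁻³
  candidate L: M = 3.15×10⁻³
  candidate R: M = 2.30×10⁻³
  candidate B: M = 1.82×10⁻³
  candidate U: M = 1.66×10⁻³
  candidate C: M = 1.57×10⁻³
  candidate P: M = 1.04×10⁻³
Candidate F has the largest M.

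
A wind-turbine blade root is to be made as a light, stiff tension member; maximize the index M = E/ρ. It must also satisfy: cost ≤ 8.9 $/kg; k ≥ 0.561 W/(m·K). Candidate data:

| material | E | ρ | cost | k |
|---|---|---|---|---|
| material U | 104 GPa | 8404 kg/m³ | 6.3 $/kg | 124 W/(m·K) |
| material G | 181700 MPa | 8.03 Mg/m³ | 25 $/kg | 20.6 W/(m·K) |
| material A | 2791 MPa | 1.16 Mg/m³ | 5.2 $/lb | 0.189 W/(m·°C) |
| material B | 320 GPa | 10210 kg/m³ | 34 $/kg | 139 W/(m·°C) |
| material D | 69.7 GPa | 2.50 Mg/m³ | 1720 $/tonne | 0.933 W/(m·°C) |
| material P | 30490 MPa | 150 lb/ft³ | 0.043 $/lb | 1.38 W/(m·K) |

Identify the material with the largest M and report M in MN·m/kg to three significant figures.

material D, M = 27.9 MN·m/kg

Screen on constraints: cost ≤ 8.9 $/kg; k ≥ 0.561 W/(m·K). Survivors: material U, material D, material P.
After converting to SI:
  material U: E = 104.0 GPa, ρ = 8404 kg/m³
  material D: E = 69.70 GPa, ρ = 2500 kg/m³
  material P: E = 30.49 GPa, ρ = 2403 kg/m³
  material D: M = 27.9 MN·m/kg
  material P: M = 12.7 MN·m/kg
  material U: M = 12.4 MN·m/kg
Material D has the largest M.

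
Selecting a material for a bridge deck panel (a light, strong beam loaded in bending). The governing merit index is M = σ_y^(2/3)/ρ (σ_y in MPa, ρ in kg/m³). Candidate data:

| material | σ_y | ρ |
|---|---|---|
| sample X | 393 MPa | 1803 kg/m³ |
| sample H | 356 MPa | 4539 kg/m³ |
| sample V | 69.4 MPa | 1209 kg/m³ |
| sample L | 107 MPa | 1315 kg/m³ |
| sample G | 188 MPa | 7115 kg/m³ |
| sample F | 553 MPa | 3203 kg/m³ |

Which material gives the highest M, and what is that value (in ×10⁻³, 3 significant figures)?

Per-candidate index values:
  sample X: M = 29.8×10⁻³
  sample F: M = 21.0×10⁻³
  sample L: M = 17.1×10⁻³
  sample V: M = 14.0×10⁻³
  sample H: M = 11.1×10⁻³
  sample G: M = 4.61×10⁻³
Sample X ranks first.

sample X, M = 29.8×10⁻³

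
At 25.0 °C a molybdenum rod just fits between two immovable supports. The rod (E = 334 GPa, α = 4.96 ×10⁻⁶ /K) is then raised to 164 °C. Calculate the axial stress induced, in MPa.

230 MPa

ΔT = 139.0 K. Constrained thermal stress σ = E·α·ΔT = 334.0×10³ MPa × 4.96×10⁻⁶ × 139.0 = 230 MPa (compressive).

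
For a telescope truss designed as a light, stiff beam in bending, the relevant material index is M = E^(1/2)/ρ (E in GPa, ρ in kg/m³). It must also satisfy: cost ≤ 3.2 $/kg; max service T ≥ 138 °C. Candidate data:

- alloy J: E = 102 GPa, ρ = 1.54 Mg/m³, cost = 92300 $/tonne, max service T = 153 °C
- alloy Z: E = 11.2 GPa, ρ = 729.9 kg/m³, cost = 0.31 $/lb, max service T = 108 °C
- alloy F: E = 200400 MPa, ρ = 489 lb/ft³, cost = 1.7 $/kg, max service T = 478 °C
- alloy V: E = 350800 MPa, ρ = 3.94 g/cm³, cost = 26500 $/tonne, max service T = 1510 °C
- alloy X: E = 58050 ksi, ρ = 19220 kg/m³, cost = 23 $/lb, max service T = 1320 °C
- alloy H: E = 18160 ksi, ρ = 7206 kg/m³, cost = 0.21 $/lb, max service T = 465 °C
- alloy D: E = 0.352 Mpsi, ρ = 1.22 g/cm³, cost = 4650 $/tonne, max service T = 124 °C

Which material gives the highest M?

alloy F

Screen on constraints: cost ≤ 3.2 $/kg; max service T ≥ 138 °C. Survivors: alloy F, alloy H.
Normalizing units and computing the index:
  alloy F: E = 200.4 GPa, ρ = 7833 kg/m³
  alloy H: E = 125.2 GPa, ρ = 7206 kg/m³
  alloy F: M = 1.81×10⁻³
  alloy H: M = 1.55×10⁻³
Alloy F ranks first.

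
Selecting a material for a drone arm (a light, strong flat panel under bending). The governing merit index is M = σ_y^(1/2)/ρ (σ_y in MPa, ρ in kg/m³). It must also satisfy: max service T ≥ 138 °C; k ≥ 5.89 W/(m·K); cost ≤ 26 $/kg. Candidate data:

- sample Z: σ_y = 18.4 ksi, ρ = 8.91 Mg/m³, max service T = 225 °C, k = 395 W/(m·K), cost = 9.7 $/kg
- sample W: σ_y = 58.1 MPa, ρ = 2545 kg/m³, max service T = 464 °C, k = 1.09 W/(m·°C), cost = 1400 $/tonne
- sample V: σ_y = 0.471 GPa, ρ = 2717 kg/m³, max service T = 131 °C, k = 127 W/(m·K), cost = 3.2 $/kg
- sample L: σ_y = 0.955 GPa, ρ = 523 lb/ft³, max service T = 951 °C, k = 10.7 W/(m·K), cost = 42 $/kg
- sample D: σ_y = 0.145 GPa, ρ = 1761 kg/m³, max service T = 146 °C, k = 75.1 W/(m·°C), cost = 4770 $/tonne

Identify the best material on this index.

sample D

Screen on constraints: max service T ≥ 138 °C; k ≥ 5.89 W/(m·K); cost ≤ 26 $/kg. Survivors: sample Z, sample D.
In SI units:
  sample Z: σ_y = 126.9 MPa, ρ = 8910 kg/m³
  sample D: σ_y = 145.0 MPa, ρ = 1761 kg/m³
  sample D: M = 6.84×10⁻³
  sample Z: M = 1.26×10⁻³
Highest index: sample D.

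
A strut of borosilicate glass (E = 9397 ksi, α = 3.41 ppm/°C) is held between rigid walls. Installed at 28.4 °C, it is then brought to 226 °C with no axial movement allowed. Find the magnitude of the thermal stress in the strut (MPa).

E = 9397 ksi = 64.79 GPa.
ΔT = 197.6 K. Constrained thermal stress σ = E·α·ΔT = 64.79×10³ MPa × 3.41×10⁻⁶ × 197.6 = 43.7 MPa (compressive).

43.7 MPa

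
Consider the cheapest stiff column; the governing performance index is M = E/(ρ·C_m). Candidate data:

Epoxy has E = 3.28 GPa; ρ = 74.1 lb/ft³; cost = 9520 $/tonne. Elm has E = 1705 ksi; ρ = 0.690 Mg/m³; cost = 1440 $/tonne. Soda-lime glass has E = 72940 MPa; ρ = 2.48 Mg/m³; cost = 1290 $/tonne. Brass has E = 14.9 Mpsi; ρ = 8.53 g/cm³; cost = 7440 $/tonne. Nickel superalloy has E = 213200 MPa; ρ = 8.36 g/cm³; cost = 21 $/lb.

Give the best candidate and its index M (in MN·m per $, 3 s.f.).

After converting to SI:
  epoxy: E = 3.280 GPa, ρ = 1187 kg/m³, cost = 9.520 $/kg
  elm: E = 11.76 GPa, ρ = 690.0 kg/m³, cost = 1.440 $/kg
  soda-lime glass: E = 72.94 GPa, ρ = 2480 kg/m³, cost = 1.290 $/kg
  brass: E = 102.7 GPa, ρ = 8530 kg/m³, cost = 7.440 $/kg
  nickel superalloy: E = 213.2 GPa, ρ = 8360 kg/m³, cost = 46.30 $/kg
  soda-lime glass: M = 22.8 MN·m per $
  elm: M = 11.8 MN·m per $
  brass: M = 1.62 MN·m per $
  nickel superalloy: M = 0.551 MN·m per $
  epoxy: M = 0.290 MN·m per $
Soda-lime glass has the largest M.

soda-lime glass, M = 22.8 MN·m per $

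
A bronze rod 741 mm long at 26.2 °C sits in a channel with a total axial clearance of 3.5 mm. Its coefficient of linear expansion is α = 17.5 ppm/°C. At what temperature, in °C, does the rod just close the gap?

α·L₀·ΔT = 3.5 mm ⇒ ΔT = 3.5 / (17.5×10⁻⁶ × 741.0) = 269.9 K.
T = 26.2 + 269.9 = 296.1 °C.

296 °C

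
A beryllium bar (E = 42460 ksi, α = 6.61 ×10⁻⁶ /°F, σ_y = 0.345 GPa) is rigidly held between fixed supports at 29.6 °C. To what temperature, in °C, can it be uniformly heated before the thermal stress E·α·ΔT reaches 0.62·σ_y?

E = 42460 ksi = 292.8 GPa.
α = 6.61×10⁻⁶/°F × 9/5 = 11.9×10⁻⁶/K.
σ_y = 0.345 GPa = 345.0 MPa.
E·α·ΔT = 213.9 MPa ⇒ ΔT = 213.9 / (292.8×10³ × 11.9×10⁻⁶) = 61.41 K.
T = 29.6 + 61.41 = 91.01 °C.

91.0 °C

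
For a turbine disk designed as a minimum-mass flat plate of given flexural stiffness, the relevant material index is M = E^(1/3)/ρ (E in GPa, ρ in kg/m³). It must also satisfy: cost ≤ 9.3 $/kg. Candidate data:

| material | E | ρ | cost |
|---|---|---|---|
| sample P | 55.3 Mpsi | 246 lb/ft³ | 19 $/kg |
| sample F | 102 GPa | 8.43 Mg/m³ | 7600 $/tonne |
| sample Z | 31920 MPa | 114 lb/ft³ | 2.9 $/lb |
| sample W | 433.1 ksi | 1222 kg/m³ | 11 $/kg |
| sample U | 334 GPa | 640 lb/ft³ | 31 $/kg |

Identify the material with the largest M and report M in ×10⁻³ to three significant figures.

sample Z, M = 1.74×10⁻³

Screen on constraints: cost ≤ 9.3 $/kg. Survivors: sample F, sample Z.
In SI units:
  sample F: E = 102.0 GPa, ρ = 8430 kg/m³
  sample Z: E = 31.92 GPa, ρ = 1826 kg/m³
  sample Z: M = 1.74×10⁻³
  sample F: M = 0.554×10⁻³
Sample Z has the largest M.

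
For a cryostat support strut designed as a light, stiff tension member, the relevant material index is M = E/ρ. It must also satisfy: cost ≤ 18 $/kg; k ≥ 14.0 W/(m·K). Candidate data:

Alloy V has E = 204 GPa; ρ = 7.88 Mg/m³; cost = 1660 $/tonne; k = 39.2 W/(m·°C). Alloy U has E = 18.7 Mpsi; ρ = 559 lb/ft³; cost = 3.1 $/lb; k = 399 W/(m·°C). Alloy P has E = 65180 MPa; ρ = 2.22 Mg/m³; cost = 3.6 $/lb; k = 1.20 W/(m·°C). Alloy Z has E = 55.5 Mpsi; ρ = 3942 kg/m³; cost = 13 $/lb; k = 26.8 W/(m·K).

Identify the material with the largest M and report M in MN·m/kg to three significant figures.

alloy V, M = 25.9 MN·m/kg

Screen on constraints: cost ≤ 18 $/kg; k ≥ 14.0 W/(m·K). Survivors: alloy V, alloy U.
Normalizing units and computing the index:
  alloy V: E = 204.0 GPa, ρ = 7880 kg/m³
  alloy U: E = 128.9 GPa, ρ = 8954 kg/m³
  alloy V: M = 25.9 MN·m/kg
  alloy U: M = 14.4 MN·m/kg
Highest index: alloy V.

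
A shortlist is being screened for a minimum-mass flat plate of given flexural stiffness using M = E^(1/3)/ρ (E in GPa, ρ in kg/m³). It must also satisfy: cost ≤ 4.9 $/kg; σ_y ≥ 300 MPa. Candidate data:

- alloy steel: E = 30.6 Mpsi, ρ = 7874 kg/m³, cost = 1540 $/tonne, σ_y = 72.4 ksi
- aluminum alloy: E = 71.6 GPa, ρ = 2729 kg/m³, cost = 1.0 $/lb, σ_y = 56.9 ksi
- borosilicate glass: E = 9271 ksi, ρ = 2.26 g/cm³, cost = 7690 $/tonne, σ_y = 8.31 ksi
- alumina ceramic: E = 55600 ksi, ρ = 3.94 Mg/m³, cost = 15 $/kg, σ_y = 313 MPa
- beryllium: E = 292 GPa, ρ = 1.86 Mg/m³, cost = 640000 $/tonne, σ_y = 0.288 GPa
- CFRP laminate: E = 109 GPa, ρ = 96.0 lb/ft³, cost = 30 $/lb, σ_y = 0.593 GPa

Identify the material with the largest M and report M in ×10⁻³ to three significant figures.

Screen on constraints: cost ≤ 4.9 $/kg; σ_y ≥ 300 MPa. Survivors: alloy steel, aluminum alloy.
Putting every candidate on a common basis:
  alloy steel: E = 211.0 GPa, ρ = 7874 kg/m³
  aluminum alloy: E = 71.60 GPa, ρ = 2729 kg/m³
  aluminum alloy: M = 1.52×10⁻³
  alloy steel: M = 0.756×10⁻³
The maximum is for aluminum alloy.

aluminum alloy, M = 1.52×10⁻³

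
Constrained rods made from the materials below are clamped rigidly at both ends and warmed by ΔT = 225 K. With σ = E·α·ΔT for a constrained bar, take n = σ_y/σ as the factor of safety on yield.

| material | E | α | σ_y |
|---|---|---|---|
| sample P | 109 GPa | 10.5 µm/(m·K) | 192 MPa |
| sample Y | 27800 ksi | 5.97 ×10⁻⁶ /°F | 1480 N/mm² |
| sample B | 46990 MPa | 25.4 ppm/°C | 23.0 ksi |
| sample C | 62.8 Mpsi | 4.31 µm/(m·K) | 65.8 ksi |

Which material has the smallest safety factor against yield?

In consistent units (E in GPa, α in ×10⁻⁶/K, σ_y in MPa):
  sample P: E = 109.0, α = 10.5, σ_y = 192.0 → σ = 258 MPa, n = 0.746
  sample Y: E = 191.7, α = 10.7, σ_y = 1480 → σ = 463 MPa, n = 3.19
  sample B: E = 46.99, α = 25.4, σ_y = 158.6 → σ = 269 MPa, n = 0.591
  sample C: E = 433.0, α = 4.31, σ_y = 453.7 → σ = 420 MPa, n = 1.08
Smallest n: sample B with n = 0.591.

sample B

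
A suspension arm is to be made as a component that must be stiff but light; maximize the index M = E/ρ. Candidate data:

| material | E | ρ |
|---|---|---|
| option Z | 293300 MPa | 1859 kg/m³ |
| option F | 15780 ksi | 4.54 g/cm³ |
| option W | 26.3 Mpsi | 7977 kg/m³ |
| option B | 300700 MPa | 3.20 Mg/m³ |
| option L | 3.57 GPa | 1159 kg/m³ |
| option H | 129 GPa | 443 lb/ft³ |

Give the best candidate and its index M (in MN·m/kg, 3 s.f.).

Normalizing units and computing the index:
  option Z: E = 293.3 GPa, ρ = 1859 kg/m³
  option F: E = 108.8 GPa, ρ = 4540 kg/m³
  option W: E = 181.3 GPa, ρ = 7977 kg/m³
  option B: E = 300.7 GPa, ρ = 3200 kg/m³
  option L: E = 3.570 GPa, ρ = 1159 kg/m³
  option H: E = 129.0 GPa, ρ = 7096 kg/m³
  option Z: M = 158 MN·m/kg
  option B: M = 94.0 MN·m/kg
  option F: M = 24.0 MN·m/kg
  option W: M = 22.7 MN·m/kg
  option H: M = 18.2 MN·m/kg
  option L: M = 3.08 MN·m/kg
Highest index: option Z.

option Z, M = 158 MN·m/kg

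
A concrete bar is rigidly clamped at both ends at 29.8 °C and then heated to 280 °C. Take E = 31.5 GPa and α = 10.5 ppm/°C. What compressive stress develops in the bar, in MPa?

82.8 MPa

ΔT = 250.2 K. Constrained thermal stress σ = E·α·ΔT = 31.50×10³ MPa × 10.5×10⁻⁶ × 250.2 = 82.8 MPa (compressive).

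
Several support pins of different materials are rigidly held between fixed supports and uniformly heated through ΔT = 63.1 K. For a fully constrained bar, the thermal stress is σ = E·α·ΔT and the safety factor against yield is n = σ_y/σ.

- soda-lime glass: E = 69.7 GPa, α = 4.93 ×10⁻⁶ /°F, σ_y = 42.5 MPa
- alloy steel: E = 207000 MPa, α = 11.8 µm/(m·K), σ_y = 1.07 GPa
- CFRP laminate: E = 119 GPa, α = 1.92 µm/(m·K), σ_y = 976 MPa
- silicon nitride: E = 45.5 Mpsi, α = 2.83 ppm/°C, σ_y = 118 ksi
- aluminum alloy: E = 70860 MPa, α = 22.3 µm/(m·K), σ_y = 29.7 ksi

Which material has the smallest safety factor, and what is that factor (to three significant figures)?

soda-lime glass, n = 1.09

Per material, after unit conversion:
  soda-lime glass: E = 69.70, α = 8.87, σ_y = 42.50 → σ = 39.0 MPa, n = 1.09
  alloy steel: E = 207.0, α = 11.8, σ_y = 1070 → σ = 154 MPa, n = 6.94
  CFRP laminate: E = 119.0, α = 1.92, σ_y = 976.0 → σ = 14.4 MPa, n = 67.7
  silicon nitride: E = 313.7, α = 2.83, σ_y = 813.6 → σ = 56.0 MPa, n = 14.5
  aluminum alloy: E = 70.86, α = 22.3, σ_y = 204.8 → σ = 99.7 MPa, n = 2.05
The minimum is soda-lime glass at n = 1.09.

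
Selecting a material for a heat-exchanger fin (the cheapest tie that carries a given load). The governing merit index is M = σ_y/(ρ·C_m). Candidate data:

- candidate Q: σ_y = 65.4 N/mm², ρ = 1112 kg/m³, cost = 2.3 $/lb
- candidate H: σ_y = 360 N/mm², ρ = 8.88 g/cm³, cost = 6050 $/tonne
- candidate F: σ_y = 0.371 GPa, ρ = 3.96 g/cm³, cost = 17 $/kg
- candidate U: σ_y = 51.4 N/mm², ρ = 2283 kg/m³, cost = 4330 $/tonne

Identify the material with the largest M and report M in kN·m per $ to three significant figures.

Putting every candidate on a common basis:
  candidate Q: σ_y = 65.40 MPa, ρ = 1112 kg/m³, cost = 5.071 $/kg
  candidate H: σ_y = 360.0 MPa, ρ = 8880 kg/m³, cost = 6.050 $/kg
  candidate F: σ_y = 371.0 MPa, ρ = 3960 kg/m³, cost = 17.00 $/kg
  candidate U: σ_y = 51.40 MPa, ρ = 2283 kg/m³, cost = 4.330 $/kg
  candidate Q: M = 11.6 kN·m per $
  candidate H: M = 6.70 kN·m per $
  candidate F: M = 5.51 kN·m per $
  candidate U: M = 5.20 kN·m per $
Candidate Q ranks first.

candidate Q, M = 11.6 kN·m per $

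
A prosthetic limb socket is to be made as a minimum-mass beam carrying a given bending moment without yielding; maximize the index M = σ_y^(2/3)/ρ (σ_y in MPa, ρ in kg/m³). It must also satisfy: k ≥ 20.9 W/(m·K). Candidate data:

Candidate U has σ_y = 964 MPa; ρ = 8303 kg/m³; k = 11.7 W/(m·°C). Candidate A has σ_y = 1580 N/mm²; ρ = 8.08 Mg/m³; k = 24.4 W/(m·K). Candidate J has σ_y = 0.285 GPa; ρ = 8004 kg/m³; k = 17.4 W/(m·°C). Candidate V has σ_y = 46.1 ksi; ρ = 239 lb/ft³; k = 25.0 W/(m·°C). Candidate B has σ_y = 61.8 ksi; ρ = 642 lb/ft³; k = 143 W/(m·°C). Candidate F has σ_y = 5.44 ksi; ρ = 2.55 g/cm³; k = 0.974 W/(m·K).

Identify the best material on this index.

Screen on constraints: k ≥ 20.9 W/(m·K). Survivors: candidate A, candidate V, candidate B.
Normalizing units and computing the index:
  candidate A: σ_y = 1580 MPa, ρ = 8080 kg/m³
  candidate V: σ_y = 317.8 MPa, ρ = 3828 kg/m³
  candidate B: σ_y = 426.1 MPa, ρ = 10280 kg/m³
  candidate A: M = 16.8×10⁻³
  candidate V: M = 12.2×10⁻³
  candidate B: M = 5.51×10⁻³
Highest index: candidate A.

candidate A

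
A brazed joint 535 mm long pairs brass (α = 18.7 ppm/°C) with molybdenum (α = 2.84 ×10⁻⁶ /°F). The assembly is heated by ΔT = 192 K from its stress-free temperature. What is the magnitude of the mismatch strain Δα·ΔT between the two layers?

molybdenum: α = 2.84×10⁻⁶/°F × 9/5 = 5.11×10⁻⁶/K.
Δα = |18.7 − 5.11|×10⁻⁶/K = 13.6×10⁻⁶/K.
Mismatch strain = Δα·ΔT = 13.6×10⁻⁶ × 192.0 = 2.61×10⁻³.

2.61×10⁻³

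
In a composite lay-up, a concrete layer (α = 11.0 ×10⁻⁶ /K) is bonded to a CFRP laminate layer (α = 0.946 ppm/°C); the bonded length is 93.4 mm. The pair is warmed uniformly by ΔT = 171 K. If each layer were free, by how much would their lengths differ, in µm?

161 µm

Δα = |11.0 − 0.946|×10⁻⁶/K = 10.1×10⁻⁶/K.
ΔL_mismatch = Δα·L·ΔT = 10.1×10⁻⁶ × 93.4 mm × 171.0 K = 161 µm.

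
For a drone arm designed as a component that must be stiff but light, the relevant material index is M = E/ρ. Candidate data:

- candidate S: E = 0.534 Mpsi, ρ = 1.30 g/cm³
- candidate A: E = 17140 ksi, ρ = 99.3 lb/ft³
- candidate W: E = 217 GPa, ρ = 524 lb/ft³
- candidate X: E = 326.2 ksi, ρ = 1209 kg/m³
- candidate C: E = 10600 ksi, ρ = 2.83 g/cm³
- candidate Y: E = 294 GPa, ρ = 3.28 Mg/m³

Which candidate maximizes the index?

candidate Y

Normalizing units and computing the index:
  candidate S: E = 3.682 GPa, ρ = 1300 kg/m³
  candidate A: E = 118.2 GPa, ρ = 1591 kg/m³
  candidate W: E = 217.0 GPa, ρ = 8394 kg/m³
  candidate X: E = 2.249 GPa, ρ = 1209 kg/m³
  candidate C: E = 73.08 GPa, ρ = 2830 kg/m³
  candidate Y: E = 294.0 GPa, ρ = 3280 kg/m³
  candidate Y: M = 89.6 MN·m/kg
  candidate A: M = 74.3 MN·m/kg
  candidate W: M = 25.9 MN·m/kg
  candidate C: M = 25.8 MN·m/kg
  candidate S: M = 2.83 MN·m/kg
  candidate X: M = 1.86 MN·m/kg
The maximum is for candidate Y.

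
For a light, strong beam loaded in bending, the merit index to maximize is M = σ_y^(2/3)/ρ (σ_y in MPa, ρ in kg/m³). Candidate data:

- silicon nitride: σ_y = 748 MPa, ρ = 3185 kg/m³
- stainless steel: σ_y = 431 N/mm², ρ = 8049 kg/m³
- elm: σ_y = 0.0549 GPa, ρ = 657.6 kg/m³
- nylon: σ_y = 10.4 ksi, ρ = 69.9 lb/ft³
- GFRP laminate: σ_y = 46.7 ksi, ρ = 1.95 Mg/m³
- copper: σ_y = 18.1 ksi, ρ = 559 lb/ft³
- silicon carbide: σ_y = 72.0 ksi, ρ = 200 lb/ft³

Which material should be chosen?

Putting every candidate on a common basis:
  silicon nitride: σ_y = 748.0 MPa, ρ = 3185 kg/m³
  stainless steel: σ_y = 431.0 MPa, ρ = 8049 kg/m³
  elm: σ_y = 54.90 MPa, ρ = 657.6 kg/m³
  nylon: σ_y = 71.71 MPa, ρ = 1120 kg/m³
  GFRP laminate: σ_y = 322.0 MPa, ρ = 1950 kg/m³
  copper: σ_y = 124.8 MPa, ρ = 8954 kg/m³
  silicon carbide: σ_y = 496.4 MPa, ρ = 3204 kg/m³
  silicon nitride: M = 25.9×10⁻³
  GFRP laminate: M = 24.1×10⁻³
  elm: M = 22.0×10⁻³
  silicon carbide: M = 19.6×10⁻³
  nylon: M = 15.4×10⁻³
  stainless steel: M = 7.09×10⁻³
  copper: M = 2.79×10⁻³
Highest index: silicon nitride.

silicon nitride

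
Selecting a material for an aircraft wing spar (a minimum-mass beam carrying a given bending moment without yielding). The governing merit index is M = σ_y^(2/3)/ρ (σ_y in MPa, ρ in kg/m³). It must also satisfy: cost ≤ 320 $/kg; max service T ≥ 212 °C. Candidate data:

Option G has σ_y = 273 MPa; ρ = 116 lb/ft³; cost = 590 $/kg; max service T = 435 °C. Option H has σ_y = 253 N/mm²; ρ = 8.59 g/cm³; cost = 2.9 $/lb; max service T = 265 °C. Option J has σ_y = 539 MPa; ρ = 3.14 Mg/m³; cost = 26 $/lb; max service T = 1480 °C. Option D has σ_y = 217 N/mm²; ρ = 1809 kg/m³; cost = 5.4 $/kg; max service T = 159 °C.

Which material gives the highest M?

option J

Screen on constraints: cost ≤ 320 $/kg; max service T ≥ 212 °C. Survivors: option H, option J.
After converting to SI:
  option H: σ_y = 253.0 MPa, ρ = 8590 kg/m³
  option J: σ_y = 539.0 MPa, ρ = 3140 kg/m³
  option J: M = 21.1×10⁻³
  option H: M = 4.66×10⁻³
The maximum is for option J.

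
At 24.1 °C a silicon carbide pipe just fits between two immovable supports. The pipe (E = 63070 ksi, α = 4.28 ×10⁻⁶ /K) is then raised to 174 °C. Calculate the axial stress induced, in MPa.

279 MPa

E = 63070 ksi = 434.9 GPa.
ΔT = 149.9 K. Constrained thermal stress σ = E·α·ΔT = 434.9×10³ MPa × 4.28×10⁻⁶ × 149.9 = 279 MPa (compressive).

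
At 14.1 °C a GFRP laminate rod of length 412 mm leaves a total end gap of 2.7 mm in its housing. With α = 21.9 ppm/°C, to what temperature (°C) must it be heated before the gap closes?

α·L₀·ΔT = 2.7 mm ⇒ ΔT = 2.7 / (21.9×10⁻⁶ × 412.0) = 299.2 K.
T = 14.1 + 299.2 = 313.3 °C.

313 °C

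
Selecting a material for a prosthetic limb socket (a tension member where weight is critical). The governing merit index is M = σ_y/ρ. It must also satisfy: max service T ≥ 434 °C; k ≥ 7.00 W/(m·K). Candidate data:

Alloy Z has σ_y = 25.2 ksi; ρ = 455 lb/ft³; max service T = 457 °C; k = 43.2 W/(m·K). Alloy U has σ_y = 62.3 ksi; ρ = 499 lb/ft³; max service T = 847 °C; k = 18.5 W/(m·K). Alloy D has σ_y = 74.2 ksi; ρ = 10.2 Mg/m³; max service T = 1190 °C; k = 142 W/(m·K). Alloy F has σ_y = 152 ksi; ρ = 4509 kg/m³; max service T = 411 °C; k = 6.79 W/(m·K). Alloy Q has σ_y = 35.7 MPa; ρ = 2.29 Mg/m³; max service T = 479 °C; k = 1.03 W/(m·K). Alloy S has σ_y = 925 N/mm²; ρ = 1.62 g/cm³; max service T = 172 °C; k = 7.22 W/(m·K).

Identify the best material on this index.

alloy U

Screen on constraints: max service T ≥ 434 °C; k ≥ 7.00 W/(m·K). Survivors: alloy Z, alloy U, alloy D.
In SI units:
  alloy Z: σ_y = 173.7 MPa, ρ = 7288 kg/m³
  alloy U: σ_y = 429.5 MPa, ρ = 7993 kg/m³
  alloy D: σ_y = 511.6 MPa, ρ = 10200 kg/m³
  alloy U: M = 53.7 kN·m/kg
  alloy D: M = 50.2 kN·m/kg
  alloy Z: M = 23.8 kN·m/kg
Highest index: alloy U.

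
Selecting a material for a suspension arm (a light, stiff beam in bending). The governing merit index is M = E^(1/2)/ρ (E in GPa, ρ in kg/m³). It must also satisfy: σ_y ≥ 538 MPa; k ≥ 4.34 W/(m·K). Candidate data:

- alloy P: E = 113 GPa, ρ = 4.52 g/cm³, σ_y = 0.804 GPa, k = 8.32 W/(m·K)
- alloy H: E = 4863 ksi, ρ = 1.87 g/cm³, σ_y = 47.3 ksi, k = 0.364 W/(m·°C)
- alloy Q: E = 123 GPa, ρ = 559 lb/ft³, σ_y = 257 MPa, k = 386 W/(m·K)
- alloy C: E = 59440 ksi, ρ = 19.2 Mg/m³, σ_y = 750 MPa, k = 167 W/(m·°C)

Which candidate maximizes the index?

Screen on constraints: σ_y ≥ 538 MPa; k ≥ 4.34 W/(m·K). Survivors: alloy P, alloy C.
Convert each candidate to consistent units, then evaluate M:
  alloy P: E = 113.0 GPa, ρ = 4520 kg/m³
  alloy C: E = 409.8 GPa, ρ = 19200 kg/m³
  alloy P: M = 2.35×10⁻³
  alloy C: M = 1.05×10⁻³
Highest index: alloy P.

alloy P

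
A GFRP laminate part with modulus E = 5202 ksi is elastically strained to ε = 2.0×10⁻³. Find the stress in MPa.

E = 5202 ksi = 35.87 GPa.
σ = E·ε = 35870 MPa × 2.0×10⁻³ = 71.7 MPa.

71.7 MPa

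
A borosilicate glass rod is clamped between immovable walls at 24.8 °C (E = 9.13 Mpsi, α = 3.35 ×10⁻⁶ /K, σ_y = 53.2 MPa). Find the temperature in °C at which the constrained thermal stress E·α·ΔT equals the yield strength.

277 °C

E = 9.13 Mpsi = 62.95 GPa.
E·α·ΔT = 53.20 MPa ⇒ ΔT = 53.20 / (62.95×10³ × 3.35×10⁻⁶) = 252.3 K.
T = 24.8 + 252.3 = 277.1 °C.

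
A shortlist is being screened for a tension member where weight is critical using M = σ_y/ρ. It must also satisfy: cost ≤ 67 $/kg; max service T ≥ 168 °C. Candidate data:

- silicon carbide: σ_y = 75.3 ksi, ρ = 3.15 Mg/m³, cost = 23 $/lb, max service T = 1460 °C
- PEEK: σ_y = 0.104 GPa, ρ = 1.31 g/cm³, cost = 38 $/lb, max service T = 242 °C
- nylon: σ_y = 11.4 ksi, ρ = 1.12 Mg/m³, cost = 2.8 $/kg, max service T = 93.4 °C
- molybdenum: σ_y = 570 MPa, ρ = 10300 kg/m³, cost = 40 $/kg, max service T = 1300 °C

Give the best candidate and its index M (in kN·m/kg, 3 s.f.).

silicon carbide, M = 165 kN·m/kg

Screen on constraints: cost ≤ 67 $/kg; max service T ≥ 168 °C. Survivors: silicon carbide, molybdenum.
Putting every candidate on a common basis:
  silicon carbide: σ_y = 519.2 MPa, ρ = 3150 kg/m³
  molybdenum: σ_y = 570.0 MPa, ρ = 10300 kg/m³
  silicon carbide: M = 165 kN·m/kg
  molybdenum: M = 55.3 kN·m/kg
Silicon carbide ranks first.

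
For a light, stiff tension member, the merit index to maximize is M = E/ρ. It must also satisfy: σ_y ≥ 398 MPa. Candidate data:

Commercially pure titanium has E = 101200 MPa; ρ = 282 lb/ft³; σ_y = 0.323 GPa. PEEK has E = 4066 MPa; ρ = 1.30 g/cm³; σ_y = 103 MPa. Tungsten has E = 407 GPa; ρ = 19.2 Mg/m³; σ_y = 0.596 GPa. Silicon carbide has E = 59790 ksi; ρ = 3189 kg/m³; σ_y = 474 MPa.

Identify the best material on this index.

silicon carbide

Screen on constraints: σ_y ≥ 398 MPa. Survivors: tungsten, silicon carbide.
After converting to SI:
  tungsten: E = 407.0 GPa, ρ = 19200 kg/m³
  silicon carbide: E = 412.2 GPa, ρ = 3189 kg/m³
  silicon carbide: M = 129 MN·m/kg
  tungsten: M = 21.2 MN·m/kg
The maximum is for silicon carbide.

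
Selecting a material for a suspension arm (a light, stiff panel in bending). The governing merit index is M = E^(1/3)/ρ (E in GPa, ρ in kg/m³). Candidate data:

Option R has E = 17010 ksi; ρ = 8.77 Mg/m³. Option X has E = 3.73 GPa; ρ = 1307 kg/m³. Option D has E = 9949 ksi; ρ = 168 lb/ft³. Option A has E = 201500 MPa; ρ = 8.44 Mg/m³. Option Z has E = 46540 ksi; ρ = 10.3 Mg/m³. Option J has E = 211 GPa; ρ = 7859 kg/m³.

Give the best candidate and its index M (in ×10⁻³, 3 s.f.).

option D, M = 1.52×10⁻³

Putting every candidate on a common basis:
  option R: E = 117.3 GPa, ρ = 8770 kg/m³
  option X: E = 3.730 GPa, ρ = 1307 kg/m³
  option D: E = 68.60 GPa, ρ = 2691 kg/m³
  option A: E = 201.5 GPa, ρ = 8440 kg/m³
  option Z: E = 320.9 GPa, ρ = 10300 kg/m³
  option J: E = 211.0 GPa, ρ = 7859 kg/m³
  option D: M = 1.52×10⁻³
  option X: M = 1.19×10⁻³
  option J: M = 0.758×10⁻³
  option A: M = 0.695×10⁻³
  option Z: M = 0.665×10⁻³
  option R: M = 0.558×10⁻³
Highest index: option D.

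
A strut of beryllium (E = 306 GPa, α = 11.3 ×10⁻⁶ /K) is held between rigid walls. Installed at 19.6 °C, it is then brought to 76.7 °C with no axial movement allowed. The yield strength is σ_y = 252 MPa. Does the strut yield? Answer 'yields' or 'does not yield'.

does not yield

ΔT = 57.10 K. Constrained thermal stress σ = E·α·ΔT = 306.0×10³ MPa × 11.3×10⁻⁶ × 57.10 = 197 MPa (compressive).
Compare to σ_y = 252 MPa: σ < σ_y, so it does not yield.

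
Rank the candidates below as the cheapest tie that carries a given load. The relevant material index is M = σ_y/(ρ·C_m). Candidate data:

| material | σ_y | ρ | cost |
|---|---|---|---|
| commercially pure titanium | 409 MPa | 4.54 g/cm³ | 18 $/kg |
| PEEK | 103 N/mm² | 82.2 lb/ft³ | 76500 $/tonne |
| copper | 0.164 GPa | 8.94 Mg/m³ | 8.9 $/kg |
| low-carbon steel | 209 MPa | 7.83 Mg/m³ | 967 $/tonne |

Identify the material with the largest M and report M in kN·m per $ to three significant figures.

low-carbon steel, M = 27.6 kN·m per $

Putting every candidate on a common basis:
  commercially pure titanium: σ_y = 409.0 MPa, ρ = 4540 kg/m³, cost = 18.00 $/kg
  PEEK: σ_y = 103.0 MPa, ρ = 1317 kg/m³, cost = 76.50 $/kg
  copper: σ_y = 164.0 MPa, ρ = 8940 kg/m³, cost = 8.900 $/kg
  low-carbon steel: σ_y = 209.0 MPa, ρ = 7830 kg/m³, cost = 0.9670 $/kg
  low-carbon steel: M = 27.6 kN·m per $
  commercially pure titanium: M = 5.00 kN·m per $
  copper: M = 2.06 kN·m per $
  PEEK: M = 1.02 kN·m per $
Low-carbon steel ranks first.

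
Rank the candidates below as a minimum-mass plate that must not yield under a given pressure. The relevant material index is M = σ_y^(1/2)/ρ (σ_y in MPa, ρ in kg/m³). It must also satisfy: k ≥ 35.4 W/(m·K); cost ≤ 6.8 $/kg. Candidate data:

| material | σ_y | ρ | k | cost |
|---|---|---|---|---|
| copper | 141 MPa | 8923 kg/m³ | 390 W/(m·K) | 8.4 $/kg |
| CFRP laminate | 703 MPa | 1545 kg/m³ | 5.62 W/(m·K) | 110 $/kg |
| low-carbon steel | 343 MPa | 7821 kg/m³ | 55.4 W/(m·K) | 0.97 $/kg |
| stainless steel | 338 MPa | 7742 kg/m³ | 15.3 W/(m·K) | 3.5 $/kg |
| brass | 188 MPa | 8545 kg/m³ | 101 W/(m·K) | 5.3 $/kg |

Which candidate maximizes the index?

low-carbon steel

Screen on constraints: k ≥ 35.4 W/(m·K); cost ≤ 6.8 $/kg. Survivors: low-carbon steel, brass.
Computing M directly (units already consistent):
  low-carbon steel: M = 2.37×10⁻³
  brass: M = 1.60×10⁻³
Low-carbon steel ranks first.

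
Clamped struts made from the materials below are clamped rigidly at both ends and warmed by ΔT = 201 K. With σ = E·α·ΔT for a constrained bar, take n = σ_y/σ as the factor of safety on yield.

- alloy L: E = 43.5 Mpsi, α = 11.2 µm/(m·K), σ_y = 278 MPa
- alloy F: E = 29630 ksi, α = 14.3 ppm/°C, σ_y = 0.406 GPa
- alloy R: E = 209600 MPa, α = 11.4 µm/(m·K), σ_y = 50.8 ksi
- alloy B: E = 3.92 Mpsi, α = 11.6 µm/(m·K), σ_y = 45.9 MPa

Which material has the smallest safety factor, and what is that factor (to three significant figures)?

Per material, after unit conversion:
  alloy L: E = 299.9, α = 11.2, σ_y = 278.0 → σ = 675 MPa, n = 0.412
  alloy F: E = 204.3, α = 14.3, σ_y = 406.0 → σ = 587 MPa, n = 0.691
  alloy R: E = 209.6, α = 11.4, σ_y = 350.3 → σ = 480 MPa, n = 0.729
  alloy B: E = 27.03, α = 11.6, σ_y = 45.90 → σ = 63.0 MPa, n = 0.728
The minimum is alloy L at n = 0.412.

alloy L, n = 0.412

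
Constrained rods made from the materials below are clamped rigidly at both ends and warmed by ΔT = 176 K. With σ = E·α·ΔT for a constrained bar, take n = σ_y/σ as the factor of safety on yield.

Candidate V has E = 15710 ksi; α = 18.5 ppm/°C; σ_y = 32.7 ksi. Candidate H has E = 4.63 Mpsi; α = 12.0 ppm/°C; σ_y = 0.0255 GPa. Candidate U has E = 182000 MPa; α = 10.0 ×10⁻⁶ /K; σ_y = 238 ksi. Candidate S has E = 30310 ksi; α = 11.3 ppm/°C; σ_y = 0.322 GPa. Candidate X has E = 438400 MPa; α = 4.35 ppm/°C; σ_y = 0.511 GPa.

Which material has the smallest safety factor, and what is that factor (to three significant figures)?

With everything in SI (GPa, ×10⁻⁶/K, MPa):
  candidate V: E = 108.3, α = 18.5, σ_y = 225.5 → σ = 353 MPa, n = 0.639
  candidate H: E = 31.92, α = 12.0, σ_y = 25.50 → σ = 67.4 MPa, n = 0.378
  candidate U: E = 182.0, α = 10.0, σ_y = 1641 → σ = 320 MPa, n = 5.12
  candidate S: E = 209.0, α = 11.3, σ_y = 322.0 → σ = 416 MPa, n = 0.775
  candidate X: E = 438.4, α = 4.35, σ_y = 511.0 → σ = 336 MPa, n = 1.52
The minimum is candidate H at n = 0.378.

candidate H, n = 0.378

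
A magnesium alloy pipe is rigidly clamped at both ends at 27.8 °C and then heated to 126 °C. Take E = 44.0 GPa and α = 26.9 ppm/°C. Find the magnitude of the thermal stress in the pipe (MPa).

ΔT = 98.20 K. Constrained thermal stress σ = E·α·ΔT = 44.00×10³ MPa × 26.9×10⁻⁶ × 98.20 = 116 MPa (compressive).

116 MPa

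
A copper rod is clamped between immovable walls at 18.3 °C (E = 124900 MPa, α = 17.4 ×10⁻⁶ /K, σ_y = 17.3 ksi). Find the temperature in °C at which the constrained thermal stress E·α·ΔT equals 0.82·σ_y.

63.3 °C

E = 124900 MPa = 124.9 GPa.
σ_y = 17.3 ksi = 119.3 MPa.
E·α·ΔT = 97.81 MPa ⇒ ΔT = 97.81 / (124.9×10³ × 17.4×10⁻⁶) = 45.01 K.
T = 18.3 + 45.01 = 63.31 °C.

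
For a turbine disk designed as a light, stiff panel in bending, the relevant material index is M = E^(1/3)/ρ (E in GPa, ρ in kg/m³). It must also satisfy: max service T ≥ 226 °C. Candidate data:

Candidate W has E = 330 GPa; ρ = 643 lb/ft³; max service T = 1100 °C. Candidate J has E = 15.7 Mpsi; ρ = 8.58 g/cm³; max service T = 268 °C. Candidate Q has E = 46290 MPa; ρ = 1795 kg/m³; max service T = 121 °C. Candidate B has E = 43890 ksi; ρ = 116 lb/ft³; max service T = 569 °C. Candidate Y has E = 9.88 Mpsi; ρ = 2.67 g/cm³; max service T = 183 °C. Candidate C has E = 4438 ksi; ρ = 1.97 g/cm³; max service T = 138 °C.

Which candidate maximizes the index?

candidate B

Screen on constraints: max service T ≥ 226 °C. Survivors: candidate W, candidate J, candidate B.
Normalizing units and computing the index:
  candidate W: E = 330.0 GPa, ρ = 10300 kg/m³
  candidate J: E = 108.2 GPa, ρ = 8580 kg/m³
  candidate B: E = 302.6 GPa, ρ = 1858 kg/m³
  candidate B: M = 3.61×10⁻³
  candidate W: M = 0.671×10⁻³
  candidate J: M = 0.555×10⁻³
Candidate B has the largest M.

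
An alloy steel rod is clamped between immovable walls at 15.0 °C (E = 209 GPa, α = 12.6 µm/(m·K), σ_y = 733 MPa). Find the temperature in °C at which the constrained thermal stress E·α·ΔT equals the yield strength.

E·α·ΔT = 733.0 MPa ⇒ ΔT = 733.0 / (209.0×10³ × 12.6×10⁻⁶) = 278.3 K.
T = 15.0 + 278.3 = 293.3 °C.

293 °C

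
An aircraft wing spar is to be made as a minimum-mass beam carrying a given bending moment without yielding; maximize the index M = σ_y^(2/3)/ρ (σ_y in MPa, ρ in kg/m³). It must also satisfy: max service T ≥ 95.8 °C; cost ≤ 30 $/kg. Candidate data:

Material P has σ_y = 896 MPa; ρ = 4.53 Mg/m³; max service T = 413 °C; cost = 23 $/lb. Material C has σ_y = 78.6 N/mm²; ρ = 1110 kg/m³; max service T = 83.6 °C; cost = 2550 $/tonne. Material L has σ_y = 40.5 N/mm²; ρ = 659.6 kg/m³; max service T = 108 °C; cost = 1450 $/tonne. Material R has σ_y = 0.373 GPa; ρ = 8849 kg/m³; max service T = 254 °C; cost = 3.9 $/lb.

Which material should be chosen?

Screen on constraints: max service T ≥ 95.8 °C; cost ≤ 30 $/kg. Survivors: material L, material R.
Convert each candidate to consistent units, then evaluate M:
  material L: σ_y = 40.50 MPa, ρ = 659.6 kg/m³
  material R: σ_y = 373.0 MPa, ρ = 8849 kg/m³
  material L: M = 17.9×10⁻³
  material R: M = 5.86×10⁻³
Material L has the largest M.

material L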